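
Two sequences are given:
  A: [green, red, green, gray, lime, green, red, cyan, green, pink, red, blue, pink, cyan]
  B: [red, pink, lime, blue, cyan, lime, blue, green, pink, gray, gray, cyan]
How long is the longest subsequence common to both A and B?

Backtracking the LCS table gives one alignment: red (A2,B1) → lime (A5,B3) → cyan (A8,B5) → green (A9,B8) → pink (A10,B9) → cyan (A14,B12).
So the longest common subsequence has length 6.

6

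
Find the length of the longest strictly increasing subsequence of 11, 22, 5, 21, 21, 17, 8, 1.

Let dp[i] be the longest increasing subsequence ending at position i. Then dp = [1, 2, 1, 2, 2, 2, 2, 1].
The maximum is 2; one witness is 11, 22 at positions 1,2.

2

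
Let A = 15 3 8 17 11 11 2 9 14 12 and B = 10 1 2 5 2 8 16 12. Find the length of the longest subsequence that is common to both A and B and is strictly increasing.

For each value that appears in both, track the longest common increasing run ending there.
The best achievable length is 2; one witness is 2, 12 (A-positions 7,10, B-positions 3,8).

2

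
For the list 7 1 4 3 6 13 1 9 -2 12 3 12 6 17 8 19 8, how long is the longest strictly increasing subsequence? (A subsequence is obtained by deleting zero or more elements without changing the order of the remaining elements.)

7

One longest increasing subsequence is 1, 4, 6, 9, 12, 17, 19 (positions 2,3,5,8,10,14,16), of length 7; no longer one exists.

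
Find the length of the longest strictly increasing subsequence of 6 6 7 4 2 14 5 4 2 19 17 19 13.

One longest increasing subsequence is 6, 7, 14, 17, 19 (positions 1,3,6,11,12), of length 5; no longer one exists.

5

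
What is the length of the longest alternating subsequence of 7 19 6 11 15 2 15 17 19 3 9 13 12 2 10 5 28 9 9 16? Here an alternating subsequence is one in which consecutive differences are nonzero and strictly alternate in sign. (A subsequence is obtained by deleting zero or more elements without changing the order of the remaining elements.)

14

Track the best alternating length ending on an up-step vs a down-step at each position: up/down = 1/1, 2/1, 1/3, 4/3, 4/3, 1/5, 6/3, 6/3, 6/1, 6/7, 8/7, 8/7, 8/9, 1/9, 10/9, 10/11, 12/1, 12/13, 12/13, 14/13.
The maximum over both is 14; one such subsequence is 7, 19, 6, 11, 2, 15, 3, 9, 2, 10, 5, 28, 9, 16.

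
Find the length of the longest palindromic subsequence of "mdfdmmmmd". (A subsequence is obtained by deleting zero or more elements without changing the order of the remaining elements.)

6

One longest palindromic subsequence is dmmmmd (positions 2,5,6,7,8,9); it reads the same forward and backward, and the interval DP gives dp[1][9] = 6.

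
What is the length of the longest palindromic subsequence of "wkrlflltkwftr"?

7

One longest palindromic subsequence is wklllkw (positions 1,2,4,6,7,9,10); it reads the same forward and backward, and the interval DP gives dp[1][13] = 7.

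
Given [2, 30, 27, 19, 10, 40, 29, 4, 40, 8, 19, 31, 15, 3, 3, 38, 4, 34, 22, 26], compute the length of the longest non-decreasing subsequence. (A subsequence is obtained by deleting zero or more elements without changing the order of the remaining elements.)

6

Scanning left to right, the best length ending at each element is: 2→1, 30→2, 27→2, 19→2, 10→2, 40→3, 29→3, 4→2, 40→4, 8→3, 19→4, 31→5, 15→4, 3→2, 3→3, 38→6, 4→4, 34→6, 22→5, 26→6.
So the longest non-decreasing subsequence has length 6, e.g. 2, 4, 8, 19, 31, 38.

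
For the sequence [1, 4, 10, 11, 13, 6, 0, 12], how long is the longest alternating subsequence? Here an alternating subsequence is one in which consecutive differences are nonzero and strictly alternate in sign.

4

A longest alternating subsequence is 1, 10, 6, 12 (positions 1,3,6,8); its 3 consecutive differences strictly alternate in sign, and length 4 is optimal.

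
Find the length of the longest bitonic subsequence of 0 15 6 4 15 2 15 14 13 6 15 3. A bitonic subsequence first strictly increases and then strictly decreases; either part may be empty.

One longest bitonic subsequence is 0, 6, 15, 14, 13, 6, 3 (positions 1,3,5,8,9,10,12): it rises to 15 then falls. Length 7 is optimal.

7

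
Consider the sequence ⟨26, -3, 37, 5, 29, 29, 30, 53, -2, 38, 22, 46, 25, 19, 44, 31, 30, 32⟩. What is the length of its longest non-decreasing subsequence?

7

One longest non-decreasing subsequence is -3, 5, 29, 29, 30, 38, 46 (positions 2,4,5,6,7,10,12), of length 7; no longer one exists.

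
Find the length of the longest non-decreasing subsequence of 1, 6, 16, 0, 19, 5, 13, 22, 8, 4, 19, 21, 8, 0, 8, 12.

Let dp[i] be the longest non-decreasing subsequence ending at position i. Then dp = [1, 2, 3, 1, 4, 2, 3, 5, 3, 2, 5, 6, 4, 2, 5, 6].
The maximum is 6; one witness is 1, 6, 16, 19, 19, 21 at positions 1,2,3,5,11,12.

6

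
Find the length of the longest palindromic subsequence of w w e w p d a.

One longest palindromic subsequence is wew (positions 2,3,4); it reads the same forward and backward, and the interval DP gives dp[1][7] = 3.

3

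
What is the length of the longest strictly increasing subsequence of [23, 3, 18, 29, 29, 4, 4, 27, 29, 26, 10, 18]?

4

Let dp[i] be the longest increasing subsequence ending at position i. Then dp = [1, 1, 2, 3, 3, 2, 2, 3, 4, 3, 3, 4].
The maximum is 4; one witness is 3, 18, 27, 29 at positions 2,3,8,9.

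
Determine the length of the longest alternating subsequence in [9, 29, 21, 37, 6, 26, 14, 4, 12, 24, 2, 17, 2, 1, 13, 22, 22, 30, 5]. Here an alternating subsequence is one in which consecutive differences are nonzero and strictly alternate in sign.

13

Track the best alternating length ending on an up-step vs a down-step at each position: up/down = 1/1, 2/1, 2/3, 4/1, 1/5, 6/5, 6/7, 1/7, 8/7, 8/7, 1/9, 10/9, 1/11, 1/11, 12/11, 12/9, 12/9, 12/5, 12/13.
The maximum over both is 13; one such subsequence is 9, 29, 21, 37, 6, 26, 4, 12, 2, 17, 2, 13, 5.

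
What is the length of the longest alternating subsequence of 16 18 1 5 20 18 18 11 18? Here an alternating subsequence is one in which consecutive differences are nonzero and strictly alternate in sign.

Track the best alternating length ending on an up-step vs a down-step at each position: up/down = 1/1, 2/1, 1/3, 4/3, 4/1, 4/5, 4/5, 4/5, 6/5.
The maximum over both is 6; one such subsequence is 16, 18, 1, 20, 11, 18.

6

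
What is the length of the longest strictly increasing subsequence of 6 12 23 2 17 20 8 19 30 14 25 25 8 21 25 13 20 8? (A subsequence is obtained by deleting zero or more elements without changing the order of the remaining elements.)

Let dp[i] be the longest increasing subsequence ending at position i. Then dp = [1, 2, 3, 1, 3, 4, 2, 4, 5, 3, 5, 5, 2, 5, 6, 3, 5, 2].
The maximum is 6; one witness is 6, 12, 17, 20, 21, 25 at positions 1,2,5,6,14,15.

6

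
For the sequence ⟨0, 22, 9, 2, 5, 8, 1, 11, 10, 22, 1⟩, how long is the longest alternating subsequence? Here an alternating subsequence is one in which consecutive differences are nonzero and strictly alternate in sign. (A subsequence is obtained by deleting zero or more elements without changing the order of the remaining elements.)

9

Track the best alternating length ending on an up-step vs a down-step at each position: up/down = 1/1, 2/1, 2/3, 2/3, 4/3, 4/3, 2/5, 6/3, 6/7, 8/1, 2/9.
The maximum over both is 9; one such subsequence is 0, 22, 2, 5, 1, 11, 10, 22, 1.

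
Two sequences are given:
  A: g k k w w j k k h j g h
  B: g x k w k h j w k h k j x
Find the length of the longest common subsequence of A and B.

A longest common subsequence is gkkwkkj (length 7); the LCS DP confirms no longer common subsequence exists.

7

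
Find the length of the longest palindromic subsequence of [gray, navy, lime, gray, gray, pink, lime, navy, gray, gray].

8

One longest palindromic subsequence is gray navy lime gray gray lime navy gray (positions 1,2,3,4,5,7,8,10); it reads the same forward and backward, and the interval DP gives dp[1][10] = 8.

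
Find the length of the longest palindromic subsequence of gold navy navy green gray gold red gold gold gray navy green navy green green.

One longest palindromic subsequence is navy green gray gold gold gold gray green navy (positions 3,4,5,6,8,9,10,12,13); it reads the same forward and backward, and the interval DP gives dp[1][15] = 9.

9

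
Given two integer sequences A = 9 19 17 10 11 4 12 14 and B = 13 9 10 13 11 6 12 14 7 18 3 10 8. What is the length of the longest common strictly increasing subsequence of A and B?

A longest common strictly increasing subsequence is 9, 10, 11, 12, 14 (length 5); it appears in order in both A and B, and no longer such subsequence exists.

5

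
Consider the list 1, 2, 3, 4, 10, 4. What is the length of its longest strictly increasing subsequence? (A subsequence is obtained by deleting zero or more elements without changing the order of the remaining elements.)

Scanning left to right, the best length ending at each element is: 1→1, 2→2, 3→3, 4→4, 10→5, 4→4.
So the longest increasing subsequence has length 5, e.g. 1, 2, 3, 4, 10.

5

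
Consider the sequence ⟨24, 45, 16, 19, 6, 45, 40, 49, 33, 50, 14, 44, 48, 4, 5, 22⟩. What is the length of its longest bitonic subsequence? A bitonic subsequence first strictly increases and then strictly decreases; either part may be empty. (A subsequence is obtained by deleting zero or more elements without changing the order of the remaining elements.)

One longest bitonic subsequence is 16, 19, 45, 40, 33, 14, 5 (positions 3,4,6,7,9,11,15): it rises to 45 then falls. Length 7 is optimal.

7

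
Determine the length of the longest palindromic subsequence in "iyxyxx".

3

One longest palindromic subsequence is xxx (positions 3,5,6); it reads the same forward and backward, and the interval DP gives dp[1][6] = 3.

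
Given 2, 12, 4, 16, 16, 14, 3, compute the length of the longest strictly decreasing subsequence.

One longest decreasing subsequence is 12, 4, 3 (positions 2,3,7), of length 3; no longer one exists.

3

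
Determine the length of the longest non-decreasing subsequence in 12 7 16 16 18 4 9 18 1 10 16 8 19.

Scanning left to right, the best length ending at each element is: 12→1, 7→1, 16→2, 16→3, 18→4, 4→1, 9→2, 18→5, 1→1, 10→3, 16→4, 8→2, 19→6.
So the longest non-decreasing subsequence has length 6, e.g. 12, 16, 16, 18, 18, 19.

6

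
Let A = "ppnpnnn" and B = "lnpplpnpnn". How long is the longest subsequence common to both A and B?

6

A longest common subsequence is ppnpnn (length 6); the LCS DP confirms no longer common subsequence exists.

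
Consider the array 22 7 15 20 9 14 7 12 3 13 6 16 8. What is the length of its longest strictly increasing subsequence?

5

Let dp[i] be the longest increasing subsequence ending at position i. Then dp = [1, 1, 2, 3, 2, 3, 1, 3, 1, 4, 2, 5, 3].
The maximum is 5; one witness is 7, 9, 12, 13, 16 at positions 2,5,8,10,12.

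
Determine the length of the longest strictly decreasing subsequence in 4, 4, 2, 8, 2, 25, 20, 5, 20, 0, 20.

4

Scanning left to right, the best length ending at each element is: 4→1, 4→1, 2→2, 8→1, 2→2, 25→1, 20→2, 5→3, 20→2, 0→4, 20→2.
So the longest decreasing subsequence has length 4, e.g. 25, 20, 5, 0.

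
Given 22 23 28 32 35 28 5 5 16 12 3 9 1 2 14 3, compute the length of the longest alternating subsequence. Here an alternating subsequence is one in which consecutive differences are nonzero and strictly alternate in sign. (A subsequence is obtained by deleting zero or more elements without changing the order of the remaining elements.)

9

Track the best alternating length ending on an up-step vs a down-step at each position: up/down = 1/1, 2/1, 2/1, 2/1, 2/1, 2/3, 1/3, 1/3, 4/3, 4/5, 1/5, 6/5, 1/7, 8/7, 8/5, 8/9.
The maximum over both is 9; one such subsequence is 22, 23, 5, 16, 3, 9, 1, 14, 3.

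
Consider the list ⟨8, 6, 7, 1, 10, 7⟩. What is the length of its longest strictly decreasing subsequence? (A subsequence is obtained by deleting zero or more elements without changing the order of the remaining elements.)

3

One longest decreasing subsequence is 8, 6, 1 (positions 1,2,4), of length 3; no longer one exists.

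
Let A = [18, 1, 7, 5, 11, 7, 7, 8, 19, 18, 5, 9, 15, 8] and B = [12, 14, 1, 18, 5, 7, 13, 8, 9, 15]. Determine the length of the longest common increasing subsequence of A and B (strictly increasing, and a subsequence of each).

A longest common strictly increasing subsequence is 1, 5, 7, 8, 9, 15 (length 6); it appears in order in both A and B, and no longer such subsequence exists.

6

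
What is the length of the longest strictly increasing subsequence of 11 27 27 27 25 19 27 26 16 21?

One longest increasing subsequence is 11, 25, 27 (positions 1,5,7), of length 3; no longer one exists.

3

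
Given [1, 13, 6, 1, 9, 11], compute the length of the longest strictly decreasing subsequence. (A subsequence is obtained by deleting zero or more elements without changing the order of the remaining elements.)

3

Let dp[i] be the longest decreasing subsequence ending at position i. Then dp = [1, 1, 2, 3, 2, 2].
The maximum is 3; one witness is 13, 6, 1 at positions 2,3,4.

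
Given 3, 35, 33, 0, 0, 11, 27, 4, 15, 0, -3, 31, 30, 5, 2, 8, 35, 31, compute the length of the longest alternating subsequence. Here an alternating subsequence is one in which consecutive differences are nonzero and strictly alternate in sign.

A longest alternating subsequence is 3, 35, 0, 11, 4, 15, 0, 31, 30, 35, 31 (positions 1,2,4,6,8,9,10,12,13,17,18); its 10 consecutive differences strictly alternate in sign, and length 11 is optimal.

11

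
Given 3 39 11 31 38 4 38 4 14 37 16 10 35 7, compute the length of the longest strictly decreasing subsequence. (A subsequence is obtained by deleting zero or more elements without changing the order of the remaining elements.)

One longest decreasing subsequence is 39, 38, 37, 16, 10, 7 (positions 2,5,10,11,12,14), of length 6; no longer one exists.

6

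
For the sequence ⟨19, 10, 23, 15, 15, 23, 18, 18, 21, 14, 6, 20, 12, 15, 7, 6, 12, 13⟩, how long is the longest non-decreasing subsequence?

Let dp[i] be the longest non-decreasing subsequence ending at position i. Then dp = [1, 1, 2, 2, 3, 4, 4, 5, 6, 2, 1, 6, 2, 4, 2, 2, 3, 4].
The maximum is 6; one witness is 10, 15, 15, 18, 18, 21 at positions 2,4,5,7,8,9.

6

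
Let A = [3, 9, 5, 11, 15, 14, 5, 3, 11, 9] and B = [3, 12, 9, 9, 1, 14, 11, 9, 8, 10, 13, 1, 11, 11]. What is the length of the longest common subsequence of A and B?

A longest common subsequence is 3, 9, 14, 11, 9 (length 5); the LCS DP confirms no longer common subsequence exists.

5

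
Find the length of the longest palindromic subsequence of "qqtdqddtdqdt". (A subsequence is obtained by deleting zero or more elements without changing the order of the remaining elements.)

One longest palindromic subsequence is tdqdtdqdt (positions 3,4,5,6,8,9,10,11,12); it reads the same forward and backward, and the interval DP gives dp[1][12] = 9.

9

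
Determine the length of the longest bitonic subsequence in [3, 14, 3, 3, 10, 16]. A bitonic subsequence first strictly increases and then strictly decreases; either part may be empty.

3

One longest bitonic subsequence is 3, 14, 10 (positions 1,2,5): it rises to 14 then falls. Length 3 is optimal.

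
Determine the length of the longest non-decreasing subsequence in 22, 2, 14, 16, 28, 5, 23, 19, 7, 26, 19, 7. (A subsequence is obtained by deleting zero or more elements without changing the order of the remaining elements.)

5

One longest non-decreasing subsequence is 2, 14, 16, 23, 26 (positions 2,3,4,7,10), of length 5; no longer one exists.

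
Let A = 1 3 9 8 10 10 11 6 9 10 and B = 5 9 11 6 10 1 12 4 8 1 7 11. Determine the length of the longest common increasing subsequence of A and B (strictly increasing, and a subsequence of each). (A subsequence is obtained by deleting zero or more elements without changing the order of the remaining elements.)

3

For each value that appears in both, track the longest common increasing run ending there.
The best achievable length is 3; one witness is 9, 10, 11 (A-positions 3,5,7, B-positions 2,5,12).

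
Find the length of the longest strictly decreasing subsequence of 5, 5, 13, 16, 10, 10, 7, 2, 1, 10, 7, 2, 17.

One longest decreasing subsequence is 13, 10, 7, 2, 1 (positions 3,5,7,8,9), of length 5; no longer one exists.

5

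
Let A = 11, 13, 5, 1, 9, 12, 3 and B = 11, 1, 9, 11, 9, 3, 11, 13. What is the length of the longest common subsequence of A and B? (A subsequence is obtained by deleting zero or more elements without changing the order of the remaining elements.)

A longest common subsequence is 11, 1, 9, 3 (length 4); the LCS DP confirms no longer common subsequence exists.

4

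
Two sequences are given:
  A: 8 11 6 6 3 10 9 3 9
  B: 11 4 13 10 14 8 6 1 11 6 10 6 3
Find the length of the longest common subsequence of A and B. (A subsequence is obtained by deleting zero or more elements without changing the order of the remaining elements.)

A longest common subsequence is 8, 11, 6, 6, 3 (length 5); the LCS DP confirms no longer common subsequence exists.

5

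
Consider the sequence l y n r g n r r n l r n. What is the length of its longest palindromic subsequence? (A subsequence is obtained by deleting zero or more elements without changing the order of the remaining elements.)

8

One longest palindromic subsequence is nrnrrnrn (positions 3,4,6,7,8,9,11,12); it reads the same forward and backward, and the interval DP gives dp[1][12] = 8.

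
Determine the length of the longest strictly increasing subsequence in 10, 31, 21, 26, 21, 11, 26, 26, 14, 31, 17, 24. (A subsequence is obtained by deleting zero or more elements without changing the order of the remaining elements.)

5

Scanning left to right, the best length ending at each element is: 10→1, 31→2, 21→2, 26→3, 21→2, 11→2, 26→3, 26→3, 14→3, 31→4, 17→4, 24→5.
So the longest increasing subsequence has length 5, e.g. 10, 11, 14, 17, 24.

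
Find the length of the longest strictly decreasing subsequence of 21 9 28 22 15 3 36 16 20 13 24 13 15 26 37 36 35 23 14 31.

Scanning left to right, the best length ending at each element is: 21→1, 9→2, 28→1, 22→2, 15→3, 3→4, 36→1, 16→3, 20→3, 13→4, 24→2, 13→4, 15→4, 26→2, 37→1, 36→2, 35→3, 23→4, 14→5, 31→4.
So the longest decreasing subsequence has length 5, e.g. 28, 22, 16, 15, 14.

5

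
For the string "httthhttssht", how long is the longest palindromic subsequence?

Using dp[i][j] = 2 + dp[i+1][j−1] if the ends match, else max(dp[i+1][j], dp[i][j−1]):
dp[1][12] = 8. A witness is ttthhttt at positions 2,3,4,5,6,7,8,12.

8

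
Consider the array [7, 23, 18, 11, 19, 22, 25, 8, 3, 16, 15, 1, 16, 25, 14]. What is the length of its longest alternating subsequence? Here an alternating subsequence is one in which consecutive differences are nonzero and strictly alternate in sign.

A longest alternating subsequence is 7, 23, 18, 19, 8, 16, 15, 16, 14 (positions 1,2,3,5,8,10,11,13,15); its 8 consecutive differences strictly alternate in sign, and length 9 is optimal.

9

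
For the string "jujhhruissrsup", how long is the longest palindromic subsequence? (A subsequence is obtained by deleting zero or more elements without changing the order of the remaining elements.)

One longest palindromic subsequence is urssru (positions 2,6,9,10,11,13); it reads the same forward and backward, and the interval DP gives dp[1][14] = 6.

6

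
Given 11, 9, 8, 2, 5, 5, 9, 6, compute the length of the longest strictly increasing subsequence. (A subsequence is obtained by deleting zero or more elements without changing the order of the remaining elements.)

Let dp[i] be the longest increasing subsequence ending at position i. Then dp = [1, 1, 1, 1, 2, 2, 3, 3].
The maximum is 3; one witness is 2, 5, 9 at positions 4,5,7.

3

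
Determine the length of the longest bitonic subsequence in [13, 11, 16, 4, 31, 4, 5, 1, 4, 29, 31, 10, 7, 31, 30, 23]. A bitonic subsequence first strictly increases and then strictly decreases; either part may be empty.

One longest bitonic subsequence is 13, 16, 31, 29, 10, 7 (positions 1,3,5,10,12,13): it rises to 31 then falls. Length 6 is optimal.

6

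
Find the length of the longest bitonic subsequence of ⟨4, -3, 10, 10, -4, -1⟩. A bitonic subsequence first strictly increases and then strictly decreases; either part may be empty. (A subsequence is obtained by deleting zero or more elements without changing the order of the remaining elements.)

One longest bitonic subsequence is 4, -3, -4 (positions 1,2,5): it rises to 4 then falls. Length 3 is optimal.

3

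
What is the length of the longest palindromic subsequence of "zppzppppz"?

8

One longest palindromic subsequence is zppppppz (positions 1,2,3,5,6,7,8,9); it reads the same forward and backward, and the interval DP gives dp[1][9] = 8.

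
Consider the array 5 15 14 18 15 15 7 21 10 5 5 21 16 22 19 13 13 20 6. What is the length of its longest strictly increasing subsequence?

6

One longest increasing subsequence is 5, 14, 15, 16, 19, 20 (positions 1,3,5,13,15,18), of length 6; no longer one exists.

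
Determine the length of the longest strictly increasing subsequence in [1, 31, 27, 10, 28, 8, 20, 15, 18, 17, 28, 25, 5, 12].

Scanning left to right, the best length ending at each element is: 1→1, 31→2, 27→2, 10→2, 28→3, 8→2, 20→3, 15→3, 18→4, 17→4, 28→5, 25→5, 5→2, 12→3.
So the longest increasing subsequence has length 5, e.g. 1, 10, 15, 18, 28.

5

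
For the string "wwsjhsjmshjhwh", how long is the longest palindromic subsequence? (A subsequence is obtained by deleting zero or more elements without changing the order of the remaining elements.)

9

One longest palindromic subsequence is wjhsmshjw (positions 2,4,5,6,8,9,10,11,13); it reads the same forward and backward, and the interval DP gives dp[1][14] = 9.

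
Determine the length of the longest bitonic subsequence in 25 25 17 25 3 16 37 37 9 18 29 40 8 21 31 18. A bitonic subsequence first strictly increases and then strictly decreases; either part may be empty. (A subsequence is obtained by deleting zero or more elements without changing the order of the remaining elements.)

7

Let inc[i] be the LIS ending at i and dec[i] the longest strictly decreasing subsequence starting at i. inc = [1, 1, 1, 2, 1, 2, 3, 3, 2, 3, 4, 5, 2, 4, 5, 3], dec = [5, 5, 4, 4, 1, 3, 4, 4, 2, 2, 3, 3, 1, 2, 2, 1].
max_i inc[i]+dec[i]−1 = 7, with one witness 3, 16, 18, 29, 40, 31, 18.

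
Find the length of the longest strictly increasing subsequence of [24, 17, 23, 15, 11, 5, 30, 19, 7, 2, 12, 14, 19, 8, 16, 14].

Scanning left to right, the best length ending at each element is: 24→1, 17→1, 23→2, 15→1, 11→1, 5→1, 30→3, 19→2, 7→2, 2→1, 12→3, 14→4, 19→5, 8→3, 16→5, 14→4.
So the longest increasing subsequence has length 5, e.g. 5, 7, 12, 14, 19.

5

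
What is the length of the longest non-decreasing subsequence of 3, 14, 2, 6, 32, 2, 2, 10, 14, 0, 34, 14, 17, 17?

One longest non-decreasing subsequence is 2, 2, 2, 10, 14, 14, 17, 17 (positions 3,6,7,8,9,12,13,14), of length 8; no longer one exists.

8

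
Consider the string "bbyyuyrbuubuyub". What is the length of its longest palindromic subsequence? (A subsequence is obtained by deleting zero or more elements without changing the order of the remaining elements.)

One longest palindromic subsequence is buybuubyub (positions 1,5,6,8,9,10,11,13,14,15); it reads the same forward and backward, and the interval DP gives dp[1][15] = 10.

10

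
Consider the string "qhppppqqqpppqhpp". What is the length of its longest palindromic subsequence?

11

One longest palindromic subsequence is ppppqqqpppp (positions 3,4,5,6,7,8,9,11,12,15,16); it reads the same forward and backward, and the interval DP gives dp[1][16] = 11.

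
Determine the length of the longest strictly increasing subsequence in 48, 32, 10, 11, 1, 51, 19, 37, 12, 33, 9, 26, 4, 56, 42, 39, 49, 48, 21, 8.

6

Scanning left to right, the best length ending at each element is: 48→1, 32→1, 10→1, 11→2, 1→1, 51→3, 19→3, 37→4, 12→3, 33→4, 9→2, 26→4, 4→2, 56→5, 42→5, 39→5, 49→6, 48→6, 21→4, 8→3.
So the longest increasing subsequence has length 6, e.g. 10, 11, 19, 37, 42, 49.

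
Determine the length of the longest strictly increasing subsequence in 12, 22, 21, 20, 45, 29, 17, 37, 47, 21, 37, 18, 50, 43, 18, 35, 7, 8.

6

One longest increasing subsequence is 12, 22, 29, 37, 47, 50 (positions 1,2,6,8,9,13), of length 6; no longer one exists.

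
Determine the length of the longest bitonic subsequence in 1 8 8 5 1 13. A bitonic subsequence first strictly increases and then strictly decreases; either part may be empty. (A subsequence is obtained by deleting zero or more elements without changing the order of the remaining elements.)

One longest bitonic subsequence is 1, 8, 5, 1 (positions 1,2,4,5): it rises to 8 then falls. Length 4 is optimal.

4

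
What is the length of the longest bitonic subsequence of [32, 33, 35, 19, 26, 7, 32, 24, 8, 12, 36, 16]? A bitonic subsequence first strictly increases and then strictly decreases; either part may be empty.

Let inc[i] be the LIS ending at i and dec[i] the longest strictly decreasing subsequence starting at i. inc = [1, 2, 3, 1, 2, 1, 3, 2, 2, 3, 4, 4], dec = [4, 4, 4, 2, 3, 1, 3, 2, 1, 1, 2, 1].
max_i inc[i]+dec[i]−1 = 6, with one witness 32, 33, 35, 32, 24, 16.

6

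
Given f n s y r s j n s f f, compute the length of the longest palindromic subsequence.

One longest palindromic subsequence is fnsrsnf (positions 1,2,3,5,6,8,11); it reads the same forward and backward, and the interval DP gives dp[1][11] = 7.

7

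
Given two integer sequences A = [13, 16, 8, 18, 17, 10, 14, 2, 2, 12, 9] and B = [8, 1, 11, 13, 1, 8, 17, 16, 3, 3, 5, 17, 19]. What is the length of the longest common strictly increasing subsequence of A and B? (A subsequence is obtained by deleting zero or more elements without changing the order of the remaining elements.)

For each value that appears in both, track the longest common increasing run ending there.
The best achievable length is 3; one witness is 13, 16, 17 (A-positions 1,2,5, B-positions 4,8,12).

3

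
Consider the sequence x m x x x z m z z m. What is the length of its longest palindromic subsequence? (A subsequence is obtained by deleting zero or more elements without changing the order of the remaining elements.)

5

One longest palindromic subsequence is mzzzm (positions 2,6,8,9,10); it reads the same forward and backward, and the interval DP gives dp[1][10] = 5.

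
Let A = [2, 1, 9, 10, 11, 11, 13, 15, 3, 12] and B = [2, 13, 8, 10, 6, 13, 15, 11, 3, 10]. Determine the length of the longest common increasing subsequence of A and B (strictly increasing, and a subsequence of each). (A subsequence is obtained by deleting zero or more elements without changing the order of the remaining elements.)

4

A longest common strictly increasing subsequence is 2, 10, 13, 15 (length 4); it appears in order in both A and B, and no longer such subsequence exists.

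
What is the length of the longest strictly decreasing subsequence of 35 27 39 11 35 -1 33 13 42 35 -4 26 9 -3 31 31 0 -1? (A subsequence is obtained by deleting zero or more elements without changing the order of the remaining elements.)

One longest decreasing subsequence is 39, 35, 33, 13, 9, 0, -1 (positions 3,5,7,8,13,17,18), of length 7; no longer one exists.

7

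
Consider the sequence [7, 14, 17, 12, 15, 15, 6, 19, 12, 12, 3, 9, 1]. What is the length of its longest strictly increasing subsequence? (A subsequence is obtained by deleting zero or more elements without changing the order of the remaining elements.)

4

Let dp[i] be the longest increasing subsequence ending at position i. Then dp = [1, 2, 3, 2, 3, 3, 1, 4, 2, 2, 1, 2, 1].
The maximum is 4; one witness is 7, 14, 17, 19 at positions 1,2,3,8.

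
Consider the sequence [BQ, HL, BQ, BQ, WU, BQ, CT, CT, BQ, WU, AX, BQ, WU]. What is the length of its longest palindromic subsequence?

Using dp[i][j] = 2 + dp[i+1][j−1] if the ends match, else max(dp[i+1][j], dp[i][j−1]):
dp[1][13] = 8. A witness is BQ WU BQ CT CT BQ WU BQ at positions 4,5,6,7,8,9,10,12.

8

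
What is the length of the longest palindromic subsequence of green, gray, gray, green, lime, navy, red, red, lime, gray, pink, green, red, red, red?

8

One longest palindromic subsequence is green gray lime red red lime gray green (positions 1,3,5,7,8,9,10,12); it reads the same forward and backward, and the interval DP gives dp[1][15] = 8.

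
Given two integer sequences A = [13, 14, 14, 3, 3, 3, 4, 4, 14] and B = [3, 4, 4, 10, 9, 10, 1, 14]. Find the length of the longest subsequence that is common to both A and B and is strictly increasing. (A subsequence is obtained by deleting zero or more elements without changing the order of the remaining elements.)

For each value that appears in both, track the longest common increasing run ending there.
The best achievable length is 3; one witness is 3, 4, 14 (A-positions 4,7,9, B-positions 1,2,8).

3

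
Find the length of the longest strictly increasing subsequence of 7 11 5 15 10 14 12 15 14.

One longest increasing subsequence is 7, 11, 14, 15 (positions 1,2,6,8), of length 4; no longer one exists.

4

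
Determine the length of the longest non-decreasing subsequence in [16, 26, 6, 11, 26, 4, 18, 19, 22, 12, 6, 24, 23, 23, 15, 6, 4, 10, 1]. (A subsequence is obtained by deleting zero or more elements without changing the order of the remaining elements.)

7

Let dp[i] be the longest non-decreasing subsequence ending at position i. Then dp = [1, 2, 1, 2, 3, 1, 3, 4, 5, 3, 2, 6, 6, 7, 4, 3, 2, 4, 1].
The maximum is 7; one witness is 6, 11, 18, 19, 22, 23, 23 at positions 3,4,7,8,9,13,14.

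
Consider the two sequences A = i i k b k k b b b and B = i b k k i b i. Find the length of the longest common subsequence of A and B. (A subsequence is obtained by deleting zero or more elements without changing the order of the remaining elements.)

A longest common subsequence is ibkkb (length 5); the LCS DP confirms no longer common subsequence exists.

5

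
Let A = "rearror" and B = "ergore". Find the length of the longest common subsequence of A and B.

4

Backtracking the LCS table gives one alignment: e (A2,B1) → r (A4,B2) → o (A6,B4) → r (A7,B5).
So the longest common subsequence has length 4.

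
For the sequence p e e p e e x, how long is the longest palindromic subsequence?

5

Using dp[i][j] = 2 + dp[i+1][j−1] if the ends match, else max(dp[i+1][j], dp[i][j−1]):
dp[1][7] = 5. A witness is eepee at positions 2,3,4,5,6.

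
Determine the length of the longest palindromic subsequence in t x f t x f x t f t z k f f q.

9

One longest palindromic subsequence is tftxfxtft (positions 1,3,4,5,6,7,8,9,10); it reads the same forward and backward, and the interval DP gives dp[1][15] = 9.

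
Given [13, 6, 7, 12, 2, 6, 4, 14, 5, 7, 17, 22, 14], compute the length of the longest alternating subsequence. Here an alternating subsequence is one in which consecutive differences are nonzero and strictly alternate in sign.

10

Track the best alternating length ending on an up-step vs a down-step at each position: up/down = 1/1, 1/2, 3/2, 3/2, 1/4, 5/4, 5/6, 7/1, 7/8, 9/8, 9/1, 9/1, 9/10.
The maximum over both is 10; one such subsequence is 13, 6, 7, 2, 6, 4, 14, 5, 17, 14.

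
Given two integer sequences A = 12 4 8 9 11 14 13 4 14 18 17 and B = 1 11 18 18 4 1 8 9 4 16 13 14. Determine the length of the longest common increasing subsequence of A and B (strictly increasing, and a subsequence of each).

5

A longest common strictly increasing subsequence is 4, 8, 9, 13, 14 (length 5); it appears in order in both A and B, and no longer such subsequence exists.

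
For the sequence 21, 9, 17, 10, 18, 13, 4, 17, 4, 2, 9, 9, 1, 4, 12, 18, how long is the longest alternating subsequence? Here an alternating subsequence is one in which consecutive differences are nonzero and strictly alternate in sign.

A longest alternating subsequence is 21, 9, 17, 10, 18, 13, 17, 4, 9, 1, 4 (positions 1,2,3,4,5,6,8,9,11,13,14); its 10 consecutive differences strictly alternate in sign, and length 11 is optimal.

11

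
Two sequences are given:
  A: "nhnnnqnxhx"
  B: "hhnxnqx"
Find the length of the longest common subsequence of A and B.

A longest common subsequence is hnnqx (length 5); the LCS DP confirms no longer common subsequence exists.

5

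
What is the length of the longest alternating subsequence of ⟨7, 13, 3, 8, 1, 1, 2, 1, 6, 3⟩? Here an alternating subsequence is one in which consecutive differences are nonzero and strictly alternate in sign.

Track the best alternating length ending on an up-step vs a down-step at each position: up/down = 1/1, 2/1, 1/3, 4/3, 1/5, 1/5, 6/5, 1/7, 8/5, 8/9.
The maximum over both is 9; one such subsequence is 7, 13, 3, 8, 1, 2, 1, 6, 3.

9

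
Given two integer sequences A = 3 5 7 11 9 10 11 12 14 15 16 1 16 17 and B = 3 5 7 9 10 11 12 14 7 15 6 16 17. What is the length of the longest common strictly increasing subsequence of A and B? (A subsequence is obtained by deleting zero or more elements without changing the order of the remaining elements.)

For each value that appears in both, track the longest common increasing run ending there.
The best achievable length is 11; one witness is 3, 5, 7, 9, 10, 11, 12, 14, 15, 16, 17 (A-positions 1,2,3,5,6,7,8,9,10,11,14, B-positions 1,2,3,4,5,6,7,8,10,12,13).

11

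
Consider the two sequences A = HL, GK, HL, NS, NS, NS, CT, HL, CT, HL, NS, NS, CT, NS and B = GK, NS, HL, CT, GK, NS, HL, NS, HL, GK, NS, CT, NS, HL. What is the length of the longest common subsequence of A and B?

9

Backtracking the LCS table gives one alignment: GK (A2,B1) → NS (A6,B2) → HL (A8,B3) → CT (A9,B4) → HL (A10,B7) → NS (A11,B8) → NS (A12,B11) → CT (A13,B12) → NS (A14,B13).
So the longest common subsequence has length 9.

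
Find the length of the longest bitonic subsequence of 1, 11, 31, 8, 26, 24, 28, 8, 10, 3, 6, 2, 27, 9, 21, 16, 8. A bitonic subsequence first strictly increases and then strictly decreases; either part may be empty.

One longest bitonic subsequence is 1, 11, 31, 28, 27, 21, 16, 8 (positions 1,2,3,7,13,15,16,17): it rises to 31 then falls. Length 8 is optimal.

8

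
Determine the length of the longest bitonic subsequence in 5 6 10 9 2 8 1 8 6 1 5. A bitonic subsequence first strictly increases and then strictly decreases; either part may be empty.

Let inc[i] be the LIS ending at i and dec[i] the longest strictly decreasing subsequence starting at i. inc = [1, 2, 3, 3, 1, 3, 1, 3, 2, 1, 2], dec = [3, 3, 5, 4, 2, 3, 1, 3, 2, 1, 1].
max_i inc[i]+dec[i]−1 = 7, with one witness 5, 6, 10, 9, 8, 6, 5.

7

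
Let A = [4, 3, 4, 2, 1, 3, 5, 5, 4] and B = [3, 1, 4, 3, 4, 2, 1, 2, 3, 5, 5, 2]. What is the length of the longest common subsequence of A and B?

A longest common subsequence is 4, 3, 4, 2, 1, 3, 5, 5 (length 8); the LCS DP confirms no longer common subsequence exists.

8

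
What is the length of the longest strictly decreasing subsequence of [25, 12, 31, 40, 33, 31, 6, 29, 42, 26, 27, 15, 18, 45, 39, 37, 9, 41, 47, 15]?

7

One longest decreasing subsequence is 40, 33, 31, 29, 26, 15, 9 (positions 4,5,6,8,10,12,17), of length 7; no longer one exists.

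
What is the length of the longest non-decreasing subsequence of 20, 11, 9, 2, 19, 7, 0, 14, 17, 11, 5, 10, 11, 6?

Let dp[i] be the longest non-decreasing subsequence ending at position i. Then dp = [1, 1, 1, 1, 2, 2, 1, 3, 4, 3, 2, 3, 4, 3].
The maximum is 4; one witness is 2, 7, 14, 17 at positions 4,6,8,9.

4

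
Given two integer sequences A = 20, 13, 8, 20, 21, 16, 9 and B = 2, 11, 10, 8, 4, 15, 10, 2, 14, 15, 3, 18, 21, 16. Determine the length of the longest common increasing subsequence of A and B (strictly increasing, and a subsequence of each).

A longest common strictly increasing subsequence is 8, 21 (length 2); it appears in order in both A and B, and no longer such subsequence exists.

2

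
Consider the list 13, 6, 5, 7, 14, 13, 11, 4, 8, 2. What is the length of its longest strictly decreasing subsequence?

5

One longest decreasing subsequence is 13, 6, 5, 4, 2 (positions 1,2,3,8,10), of length 5; no longer one exists.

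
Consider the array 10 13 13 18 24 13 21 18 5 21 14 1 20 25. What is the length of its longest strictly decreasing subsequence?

One longest decreasing subsequence is 24, 21, 18, 5, 1 (positions 5,7,8,9,12), of length 5; no longer one exists.

5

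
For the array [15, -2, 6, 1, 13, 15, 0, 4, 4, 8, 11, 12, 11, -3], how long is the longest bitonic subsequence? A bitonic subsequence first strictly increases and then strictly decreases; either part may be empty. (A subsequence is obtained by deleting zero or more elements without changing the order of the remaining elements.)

Let inc[i] be the LIS ending at i and dec[i] the longest strictly decreasing subsequence starting at i. inc = [1, 1, 2, 2, 3, 4, 2, 3, 3, 4, 5, 6, 5, 1], dec = [5, 2, 4, 3, 4, 4, 2, 2, 2, 2, 2, 3, 2, 1].
max_i inc[i]+dec[i]−1 = 8, with one witness -2, 1, 4, 8, 11, 12, 11, -3.

8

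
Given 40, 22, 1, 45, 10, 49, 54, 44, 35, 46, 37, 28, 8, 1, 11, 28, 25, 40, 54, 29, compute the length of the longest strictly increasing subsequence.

6

Let dp[i] be the longest increasing subsequence ending at position i. Then dp = [1, 1, 1, 2, 2, 3, 4, 3, 3, 4, 4, 3, 2, 1, 3, 4, 4, 5, 6, 5].
The maximum is 6; one witness is 1, 10, 35, 37, 40, 54 at positions 3,5,9,11,18,19.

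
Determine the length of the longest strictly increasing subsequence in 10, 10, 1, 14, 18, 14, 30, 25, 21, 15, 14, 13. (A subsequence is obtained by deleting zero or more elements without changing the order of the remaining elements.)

4

Let dp[i] be the longest increasing subsequence ending at position i. Then dp = [1, 1, 1, 2, 3, 2, 4, 4, 4, 3, 2, 2].
The maximum is 4; one witness is 10, 14, 18, 30 at positions 1,4,5,7.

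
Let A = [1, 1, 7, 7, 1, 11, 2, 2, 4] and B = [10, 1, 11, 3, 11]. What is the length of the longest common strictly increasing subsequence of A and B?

2

A longest common strictly increasing subsequence is 1, 11 (length 2); it appears in order in both A and B, and no longer such subsequence exists.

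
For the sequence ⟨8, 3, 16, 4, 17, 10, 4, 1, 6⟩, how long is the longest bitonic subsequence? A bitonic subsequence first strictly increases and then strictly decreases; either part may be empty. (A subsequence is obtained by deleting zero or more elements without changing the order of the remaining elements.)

6

Let inc[i] be the LIS ending at i and dec[i] the longest strictly decreasing subsequence starting at i. inc = [1, 1, 2, 2, 3, 3, 2, 1, 3], dec = [3, 2, 4, 2, 4, 3, 2, 1, 1].
max_i inc[i]+dec[i]−1 = 6, with one witness 8, 16, 17, 10, 4, 1.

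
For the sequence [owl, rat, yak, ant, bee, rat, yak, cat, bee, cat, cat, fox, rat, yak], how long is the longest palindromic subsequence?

One longest palindromic subsequence is yak rat cat cat cat rat yak (positions 3,6,8,10,11,13,14); it reads the same forward and backward, and the interval DP gives dp[1][14] = 7.

7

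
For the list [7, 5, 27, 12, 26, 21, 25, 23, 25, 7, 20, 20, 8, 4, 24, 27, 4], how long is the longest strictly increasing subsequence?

Scanning left to right, the best length ending at each element is: 7→1, 5→1, 27→2, 12→2, 26→3, 21→3, 25→4, 23→4, 25→5, 7→2, 20→3, 20→3, 8→3, 4→1, 24→5, 27→6, 4→1.
So the longest increasing subsequence has length 6, e.g. 7, 12, 21, 23, 25, 27.

6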